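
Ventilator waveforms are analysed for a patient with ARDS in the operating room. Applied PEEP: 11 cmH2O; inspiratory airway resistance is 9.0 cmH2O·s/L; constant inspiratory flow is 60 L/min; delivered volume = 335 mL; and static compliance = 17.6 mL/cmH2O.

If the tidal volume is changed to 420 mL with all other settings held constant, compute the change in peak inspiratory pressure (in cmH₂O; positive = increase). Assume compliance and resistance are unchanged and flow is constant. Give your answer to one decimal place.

PIP = Vt/C + R·V̇ + PEEP (constant-flow equation of motion).
Only the elastic term changes: ΔPIP = ΔVt / C = (420 − 335) / 17.6 = 4.83 cmH2O.

4.8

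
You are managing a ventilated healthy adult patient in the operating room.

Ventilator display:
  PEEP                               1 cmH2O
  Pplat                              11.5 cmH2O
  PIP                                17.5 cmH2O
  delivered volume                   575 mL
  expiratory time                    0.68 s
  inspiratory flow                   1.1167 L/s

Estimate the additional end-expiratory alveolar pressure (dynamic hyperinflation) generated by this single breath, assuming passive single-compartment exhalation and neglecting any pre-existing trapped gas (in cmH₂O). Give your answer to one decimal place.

R = (PIP − Pplat)/V̇ = (17.5 − 11.5) / 1.1167 = 6.0/1.1167 = 5.373 cmH2O·s/L.
C = Vt/(Pplat − PEEP) = 575.0 / (11.5 − 1) = 575.0/10.5 = 54.762 mL/cmH2O.
τ = R × C = 5.373 × 0.05476 L/cmH2O = 0.2942 s.
Fraction remaining = e^(−Te/τ) = e^(−0.68/0.2942) = 0.09913; trapped volume = 575.0 × 0.09913 = 57.0 mL.
Additional alveolar pressure from trapping ≈ V_trapped / C = 57.0 / 54.762 = 1.041 cmH2O.

1.0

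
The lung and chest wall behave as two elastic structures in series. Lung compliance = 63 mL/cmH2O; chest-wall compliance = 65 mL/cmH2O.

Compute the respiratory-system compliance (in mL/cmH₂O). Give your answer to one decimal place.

Lung and chest wall are elastances in series: 1/Crs = 1/CL + 1/Ccw.
1/Crs = 1/63 + 1/65 = 0.03126.
Crs = 31.99 mL/cmH2O.

32.0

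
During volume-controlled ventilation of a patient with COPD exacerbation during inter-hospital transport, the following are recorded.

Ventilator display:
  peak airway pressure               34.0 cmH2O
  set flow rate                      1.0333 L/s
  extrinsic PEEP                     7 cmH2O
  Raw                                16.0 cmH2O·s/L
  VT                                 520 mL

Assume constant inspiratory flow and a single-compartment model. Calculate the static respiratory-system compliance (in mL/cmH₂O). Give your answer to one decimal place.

49.7

Equation of motion (constant flow): PIP = Vt/C + R·V̇ + PEEP.
Vt/C = PIP − R·V̇ − PEEP = 34.0 − 16.0×1.0333 − 7 = 34.0 − 16.533 − 7 = 10.467 cmH2O.
C = Vt / 10.467 = 520 / 10.467 = 49.68 mL/cmH2O.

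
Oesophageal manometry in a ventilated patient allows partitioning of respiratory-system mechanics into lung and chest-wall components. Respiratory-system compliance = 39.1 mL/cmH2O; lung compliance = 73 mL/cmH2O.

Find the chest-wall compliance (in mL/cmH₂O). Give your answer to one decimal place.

1/Ccw = 1/Crs − 1/CL.
1/Ccw = 1/39.1 − 1/73 = 0.01188.
Ccw = 84.175 mL/cmH2O.

84.2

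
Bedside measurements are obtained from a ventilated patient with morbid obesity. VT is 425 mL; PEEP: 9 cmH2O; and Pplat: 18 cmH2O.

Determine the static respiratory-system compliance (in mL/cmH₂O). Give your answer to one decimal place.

Cstat = Vt / (Pplat − PEEP) = 425 / (18 − 9) = 425 / 9.0 = 47.222 mL/cmH2O.

47.2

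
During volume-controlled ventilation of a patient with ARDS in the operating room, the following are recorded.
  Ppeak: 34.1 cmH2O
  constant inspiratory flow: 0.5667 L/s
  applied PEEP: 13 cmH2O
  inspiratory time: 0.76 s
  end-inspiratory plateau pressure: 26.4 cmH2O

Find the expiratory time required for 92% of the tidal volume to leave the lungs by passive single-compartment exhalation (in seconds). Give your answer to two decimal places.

Vt = flow × Ti = 0.5667 L/s × 0.76 s × 1000 mL/L = 430.69 mL.
R = (PIP − Pplat)/V̇ = (34.1 − 26.4) / 0.5667 = 7.7/0.5667 = 13.587 cmH2O·s/L.
C = Vt/(Pplat − PEEP) = 430.69 / (26.4 − 13) = 430.69/13.4 = 32.141 mL/cmH2O.
τ = R × C = 13.587 × 0.03214 L/cmH2O = 0.4367 s.
t = −τ·ln(1 − 0.92) = −0.4367·ln(0.08) = 1.103 s.

1.10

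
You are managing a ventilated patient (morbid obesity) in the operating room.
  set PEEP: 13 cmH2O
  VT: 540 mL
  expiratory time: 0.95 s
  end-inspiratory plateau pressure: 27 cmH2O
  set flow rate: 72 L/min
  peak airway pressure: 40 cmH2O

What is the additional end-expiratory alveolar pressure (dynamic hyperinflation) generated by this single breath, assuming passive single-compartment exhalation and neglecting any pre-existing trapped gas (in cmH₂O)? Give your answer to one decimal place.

1.4

Flow: 72 L/min ÷ 60 = 1.2 L/s.
R = (PIP − Pplat)/V̇ = (40 − 27) / 1.2 = 13.0/1.2 = 10.833 cmH2O·s/L.
C = Vt/(Pplat − PEEP) = 540.0 / (27 − 13) = 540.0/14.0 = 38.571 mL/cmH2O.
τ = R × C = 10.833 × 0.03857 L/cmH2O = 0.4178 s.
Fraction remaining = e^(−Te/τ) = e^(−0.95/0.4178) = 0.1029; trapped volume = 540.0 × 0.1029 = 55.566 mL.
Additional alveolar pressure from trapping ≈ V_trapped / C = 55.566 / 38.571 = 1.441 cmH2O.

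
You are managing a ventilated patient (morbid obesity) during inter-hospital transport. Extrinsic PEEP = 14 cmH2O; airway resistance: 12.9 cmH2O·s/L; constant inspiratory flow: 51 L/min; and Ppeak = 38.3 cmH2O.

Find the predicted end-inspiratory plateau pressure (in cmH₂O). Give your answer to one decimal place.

27.3

Flow: 51 L/min ÷ 60 = 0.85 L/s.
Pplat = PIP − Raw × flow = 38.3 − 12.9 × 0.85 = 38.3 − 10.965 = 27.335 cmH2O.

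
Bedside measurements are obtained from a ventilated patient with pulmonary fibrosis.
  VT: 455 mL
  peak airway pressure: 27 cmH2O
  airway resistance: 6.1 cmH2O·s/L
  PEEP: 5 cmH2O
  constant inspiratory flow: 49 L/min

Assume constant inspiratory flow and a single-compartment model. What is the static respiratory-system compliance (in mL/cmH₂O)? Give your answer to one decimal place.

26.7

Flow: 49 L/min ÷ 60 = 0.8167 L/s.
Equation of motion (constant flow): PIP = Vt/C + R·V̇ + PEEP.
Vt/C = PIP − R·V̇ − PEEP = 27 − 6.1×0.8167 − 5 = 27 − 4.982 − 5 = 17.018 cmH2O.
C = Vt / 17.018 = 455 / 17.018 = 26.736 mL/cmH2O.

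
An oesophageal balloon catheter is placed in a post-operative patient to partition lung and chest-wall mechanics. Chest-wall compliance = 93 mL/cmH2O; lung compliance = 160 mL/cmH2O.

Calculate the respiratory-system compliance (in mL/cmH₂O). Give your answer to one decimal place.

58.8

Lung and chest wall are elastances in series: 1/Crs = 1/CL + 1/Ccw.
1/Crs = 1/160 + 1/93 = 0.017.
Crs = 58.824 mL/cmH2O.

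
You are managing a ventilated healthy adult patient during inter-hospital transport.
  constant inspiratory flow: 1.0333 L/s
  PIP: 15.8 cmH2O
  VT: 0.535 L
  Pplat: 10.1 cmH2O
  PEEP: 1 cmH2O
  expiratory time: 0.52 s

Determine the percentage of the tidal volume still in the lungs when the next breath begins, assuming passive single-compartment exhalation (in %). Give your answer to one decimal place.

R = (PIP − Pplat)/V̇ = (15.8 − 10.1) / 1.0333 = 5.7/1.0333 = 5.516 cmH2O·s/L.
C = Vt/(Pplat − PEEP) = 535.0 / (10.1 − 1) = 535.0/9.1 = 58.791 mL/cmH2O.
τ = R × C = 5.516 × 0.05879 L/cmH2O = 0.3243 s.
Fraction remaining at end-expiration = e^(−Te/τ) = e^(−0.52/0.3243) = 0.2012 → 20.12%.

20.1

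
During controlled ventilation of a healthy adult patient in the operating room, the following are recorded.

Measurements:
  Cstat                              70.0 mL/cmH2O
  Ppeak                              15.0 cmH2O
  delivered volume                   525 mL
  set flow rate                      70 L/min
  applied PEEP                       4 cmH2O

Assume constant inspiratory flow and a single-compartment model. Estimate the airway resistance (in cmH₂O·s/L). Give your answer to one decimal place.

3.0

Flow: 70 L/min ÷ 60 = 1.1667 L/s.
Equation of motion (constant flow): PIP = Vt/C + R·V̇ + PEEP.
R·V̇ = PIP − Vt/C − PEEP = 15.0 − 525/70.0 − 4 = 15.0 − 7.5 − 4 = 3.5 cmH2O.
R = 3.5 / 1.1667 = 3.0 cmH2O·s/L.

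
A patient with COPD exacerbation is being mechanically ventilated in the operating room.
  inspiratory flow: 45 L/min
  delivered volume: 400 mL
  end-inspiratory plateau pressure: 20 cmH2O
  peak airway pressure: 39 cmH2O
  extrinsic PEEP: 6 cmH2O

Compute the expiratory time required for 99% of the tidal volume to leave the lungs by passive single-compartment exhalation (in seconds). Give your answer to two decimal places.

3.33

Flow: 45 L/min ÷ 60 = 0.75 L/s.
R = (PIP − Pplat)/V̇ = (39 − 20) / 0.75 = 19.0/0.75 = 25.333 cmH2O·s/L.
C = Vt/(Pplat − PEEP) = 400.0 / (20 − 6) = 400.0/14.0 = 28.571 mL/cmH2O.
τ = R × C = 25.333 × 0.02857 L/cmH2O = 0.7238 s.
t = −τ·ln(1 − 0.99) = −0.7238·ln(0.01) = 3.333 s.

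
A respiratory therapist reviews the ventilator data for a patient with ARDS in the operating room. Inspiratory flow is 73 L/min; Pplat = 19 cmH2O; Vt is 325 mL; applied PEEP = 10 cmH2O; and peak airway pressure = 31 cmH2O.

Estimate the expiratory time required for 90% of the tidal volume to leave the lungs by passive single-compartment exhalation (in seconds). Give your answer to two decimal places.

Flow: 73 L/min ÷ 60 = 1.2167 L/s.
R = (PIP − Pplat)/V̇ = (31 − 19) / 1.2167 = 12.0/1.2167 = 9.863 cmH2O·s/L.
C = Vt/(Pplat − PEEP) = 325.0 / (19 − 10) = 325.0/9.0 = 36.111 mL/cmH2O.
τ = R × C = 9.863 × 0.03611 L/cmH2O = 0.3562 s.
t = −τ·ln(1 − 0.90) = −0.3562·ln(0.1) = 0.8202 s.

0.82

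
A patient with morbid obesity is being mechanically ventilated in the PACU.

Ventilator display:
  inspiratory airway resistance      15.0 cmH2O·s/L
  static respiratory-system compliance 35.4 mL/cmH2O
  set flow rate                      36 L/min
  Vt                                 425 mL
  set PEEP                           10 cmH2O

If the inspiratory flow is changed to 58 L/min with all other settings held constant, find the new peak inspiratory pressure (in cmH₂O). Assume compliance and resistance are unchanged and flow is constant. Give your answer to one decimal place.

Flow: 36 L/min ÷ 60 = 0.6 L/s.
New flow: 58 L/min ÷ 60 = 0.9667 L/s.
PIP = Vt/C + R·V̇ + PEEP (constant-flow equation of motion).
Only the resistive term changes: ΔPIP = R × ΔV̇ = 15.0 × (0.9667 − 0.6) = 15.0 × 0.3667 = 5.501 cmH2O.
Original PIP = 425/35.4 + 15.0×0.6 + 10 = 31.006 cmH2O; new PIP = 31.006 + (5.501) = 36.507 cmH2O.

36.5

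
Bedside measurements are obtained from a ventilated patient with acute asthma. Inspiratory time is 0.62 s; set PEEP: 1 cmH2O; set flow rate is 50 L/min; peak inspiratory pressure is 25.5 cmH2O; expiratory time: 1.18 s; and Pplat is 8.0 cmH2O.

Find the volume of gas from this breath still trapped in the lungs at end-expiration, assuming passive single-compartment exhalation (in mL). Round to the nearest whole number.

241

Flow: 50 L/min ÷ 60 = 0.8333 L/s.
Vt = flow × Ti = 0.8333 L/s × 0.62 s × 1000 mL/L = 516.65 mL.
R = (PIP − Pplat)/V̇ = (25.5 − 8.0) / 0.8333 = 17.5/0.8333 = 21.001 cmH2O·s/L.
C = Vt/(Pplat − PEEP) = 516.65 / (8.0 − 1) = 516.65/7.0 = 73.807 mL/cmH2O.
τ = R × C = 21.001 × 0.07381 L/cmH2O = 1.55 s.
Fraction remaining = e^(−Te/τ) = e^(−1.18/1.55) = 0.4671.
Trapped volume = 516.65 × 0.4671 = 241.33 mL.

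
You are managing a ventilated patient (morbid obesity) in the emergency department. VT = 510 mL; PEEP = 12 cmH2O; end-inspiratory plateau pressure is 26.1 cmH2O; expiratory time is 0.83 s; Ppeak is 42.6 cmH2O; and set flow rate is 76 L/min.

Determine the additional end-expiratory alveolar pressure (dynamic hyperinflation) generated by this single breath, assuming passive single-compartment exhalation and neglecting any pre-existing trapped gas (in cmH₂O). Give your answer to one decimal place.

Flow: 76 L/min ÷ 60 = 1.2667 L/s.
R = (PIP − Pplat)/V̇ = (42.6 − 26.1) / 1.2667 = 16.5/1.2667 = 13.026 cmH2O·s/L.
C = Vt/(Pplat − PEEP) = 510.0 / (26.1 − 12) = 510.0/14.1 = 36.17 mL/cmH2O.
τ = R × C = 13.026 × 0.03617 L/cmH2O = 0.4712 s.
Fraction remaining = e^(−Te/τ) = e^(−0.83/0.4712) = 0.1718; trapped volume = 510.0 × 0.1718 = 87.618 mL.
Additional alveolar pressure from trapping ≈ V_trapped / C = 87.618 / 36.17 = 2.422 cmH2O.

2.4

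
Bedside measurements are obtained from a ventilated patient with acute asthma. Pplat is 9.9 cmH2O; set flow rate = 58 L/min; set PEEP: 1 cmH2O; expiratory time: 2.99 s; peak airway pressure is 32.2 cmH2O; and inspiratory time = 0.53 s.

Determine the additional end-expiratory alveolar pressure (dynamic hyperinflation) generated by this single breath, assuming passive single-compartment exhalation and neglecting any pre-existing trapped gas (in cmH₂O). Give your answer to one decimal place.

Flow: 58 L/min ÷ 60 = 0.9667 L/s.
Vt = flow × Ti = 0.9667 L/s × 0.53 s × 1000 mL/L = 512.35 mL.
R = (PIP − Pplat)/V̇ = (32.2 − 9.9) / 0.9667 = 22.3/0.9667 = 23.068 cmH2O·s/L.
C = Vt/(Pplat − PEEP) = 512.35 / (9.9 − 1) = 512.35/8.9 = 57.567 mL/cmH2O.
τ = R × C = 23.068 × 0.05757 L/cmH2O = 1.328 s.
Fraction remaining = e^(−Te/τ) = e^(−2.99/1.328) = 0.1052; trapped volume = 512.35 × 0.1052 = 53.899 mL.
Additional alveolar pressure from trapping ≈ V_trapped / C = 53.899 / 57.567 = 0.9363 cmH2O.

0.9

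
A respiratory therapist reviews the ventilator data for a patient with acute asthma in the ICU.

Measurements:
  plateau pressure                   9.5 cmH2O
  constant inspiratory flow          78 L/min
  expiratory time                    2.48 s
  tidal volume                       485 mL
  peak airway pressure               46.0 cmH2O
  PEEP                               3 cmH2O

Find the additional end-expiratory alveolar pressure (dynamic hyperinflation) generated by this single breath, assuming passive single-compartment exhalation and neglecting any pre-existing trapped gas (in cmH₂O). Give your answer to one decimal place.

2.0

Flow: 78 L/min ÷ 60 = 1.3 L/s.
R = (PIP − Pplat)/V̇ = (46.0 − 9.5) / 1.3 = 36.5/1.3 = 28.077 cmH2O·s/L.
C = Vt/(Pplat − PEEP) = 485.0 / (9.5 − 3) = 485.0/6.5 = 74.615 mL/cmH2O.
τ = R × C = 28.077 × 0.07462 L/cmH2O = 2.095 s.
Fraction remaining = e^(−Te/τ) = e^(−2.48/2.095) = 0.3061; trapped volume = 485.0 × 0.3061 = 148.46 mL.
Additional alveolar pressure from trapping ≈ V_trapped / C = 148.46 / 74.615 = 1.99 cmH2O.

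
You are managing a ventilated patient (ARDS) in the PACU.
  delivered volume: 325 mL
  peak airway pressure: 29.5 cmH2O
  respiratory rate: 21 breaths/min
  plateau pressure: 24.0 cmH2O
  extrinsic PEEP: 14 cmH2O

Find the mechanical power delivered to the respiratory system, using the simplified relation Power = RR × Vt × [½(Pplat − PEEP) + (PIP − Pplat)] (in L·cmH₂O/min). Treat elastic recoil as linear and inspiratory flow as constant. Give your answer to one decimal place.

71.7

Per-breath work = Vt × [½(Pplat−PEEP) + (PIP−Pplat)] = 0.325 × [0.5×10.0 + 5.5] = 0.325 × 10.5 = 3.413 L·cmH2O.
Power = 21 × 3.413 = 71.673 L·cmH2O/min.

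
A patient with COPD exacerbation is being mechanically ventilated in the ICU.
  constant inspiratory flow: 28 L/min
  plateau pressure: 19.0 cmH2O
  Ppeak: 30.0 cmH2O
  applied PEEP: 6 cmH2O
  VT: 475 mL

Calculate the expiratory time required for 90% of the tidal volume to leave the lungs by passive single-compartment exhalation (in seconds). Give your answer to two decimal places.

1.98

Flow: 28 L/min ÷ 60 = 0.4667 L/s.
R = (PIP − Pplat)/V̇ = (30.0 − 19.0) / 0.4667 = 11.0/0.4667 = 23.57 cmH2O·s/L.
C = Vt/(Pplat − PEEP) = 475.0 / (19.0 − 6) = 475.0/13.0 = 36.538 mL/cmH2O.
τ = R × C = 23.57 × 0.03654 L/cmH2O = 0.8612 s.
t = −τ·ln(1 − 0.90) = −0.8612·ln(0.1) = 1.983 s.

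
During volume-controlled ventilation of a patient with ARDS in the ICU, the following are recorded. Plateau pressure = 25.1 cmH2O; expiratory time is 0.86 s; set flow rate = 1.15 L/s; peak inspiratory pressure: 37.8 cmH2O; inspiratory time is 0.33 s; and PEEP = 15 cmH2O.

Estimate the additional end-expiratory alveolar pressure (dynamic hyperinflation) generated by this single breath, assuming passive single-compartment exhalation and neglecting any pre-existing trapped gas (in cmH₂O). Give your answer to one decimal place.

Vt = flow × Ti = 1.15 L/s × 0.33 s × 1000 mL/L = 379.5 mL.
R = (PIP − Pplat)/V̇ = (37.8 − 25.1) / 1.15 = 12.7/1.15 = 11.043 cmH2O·s/L.
C = Vt/(Pplat − PEEP) = 379.5 / (25.1 − 15) = 379.5/10.1 = 37.574 mL/cmH2O.
τ = R × C = 11.043 × 0.03757 L/cmH2O = 0.4149 s.
Fraction remaining = e^(−Te/τ) = e^(−0.86/0.4149) = 0.1258; trapped volume = 379.5 × 0.1258 = 47.741 mL.
Additional alveolar pressure from trapping ≈ V_trapped / C = 47.741 / 37.574 = 1.271 cmH2O.

1.3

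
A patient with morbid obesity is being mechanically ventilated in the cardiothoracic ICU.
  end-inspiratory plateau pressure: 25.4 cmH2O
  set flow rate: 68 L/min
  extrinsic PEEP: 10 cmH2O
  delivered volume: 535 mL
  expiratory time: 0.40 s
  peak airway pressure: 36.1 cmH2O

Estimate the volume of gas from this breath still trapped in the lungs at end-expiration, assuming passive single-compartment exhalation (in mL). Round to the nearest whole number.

158

Flow: 68 L/min ÷ 60 = 1.1333 L/s.
R = (PIP − Pplat)/V̇ = (36.1 − 25.4) / 1.1333 = 10.7/1.1333 = 9.441 cmH2O·s/L.
C = Vt/(Pplat − PEEP) = 535.0 / (25.4 − 10) = 535.0/15.4 = 34.74 mL/cmH2O.
τ = R × C = 9.441 × 0.03474 L/cmH2O = 0.328 s.
Fraction remaining = e^(−Te/τ) = e^(−0.40/0.328) = 0.2954.
Trapped volume = 535.0 × 0.2954 = 158.04 mL.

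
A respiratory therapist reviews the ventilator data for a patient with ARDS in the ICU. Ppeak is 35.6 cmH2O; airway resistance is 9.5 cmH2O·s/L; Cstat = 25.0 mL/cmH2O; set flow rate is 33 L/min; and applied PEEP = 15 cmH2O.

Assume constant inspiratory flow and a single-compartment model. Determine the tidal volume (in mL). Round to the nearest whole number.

384

Flow: 33 L/min ÷ 60 = 0.55 L/s.
Equation of motion (constant flow): PIP = Vt/C + R·V̇ + PEEP.
Vt/C = PIP − R·V̇ − PEEP = 35.6 − 5.225 − 15 = 15.375 cmH2O.
Vt = C × 15.375 = 25.0 × 15.375 = 384.38 mL.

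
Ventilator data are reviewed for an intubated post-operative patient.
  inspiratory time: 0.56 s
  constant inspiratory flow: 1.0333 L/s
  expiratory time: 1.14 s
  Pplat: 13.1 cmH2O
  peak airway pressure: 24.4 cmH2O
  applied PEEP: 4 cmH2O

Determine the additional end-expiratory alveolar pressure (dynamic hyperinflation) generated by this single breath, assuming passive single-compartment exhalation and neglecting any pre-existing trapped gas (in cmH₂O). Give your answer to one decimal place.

Vt = flow × Ti = 1.0333 L/s × 0.56 s × 1000 mL/L = 578.65 mL.
R = (PIP − Pplat)/V̇ = (24.4 − 13.1) / 1.0333 = 11.3/1.0333 = 10.936 cmH2O·s/L.
C = Vt/(Pplat − PEEP) = 578.65 / (13.1 − 4) = 578.65/9.1 = 63.588 mL/cmH2O.
τ = R × C = 10.936 × 0.06359 L/cmH2O = 0.6954 s.
Fraction remaining = e^(−Te/τ) = e^(−1.14/0.6954) = 0.1941; trapped volume = 578.65 × 0.1941 = 112.32 mL.
Additional alveolar pressure from trapping ≈ V_trapped / C = 112.32 / 63.588 = 1.766 cmH2O.

1.8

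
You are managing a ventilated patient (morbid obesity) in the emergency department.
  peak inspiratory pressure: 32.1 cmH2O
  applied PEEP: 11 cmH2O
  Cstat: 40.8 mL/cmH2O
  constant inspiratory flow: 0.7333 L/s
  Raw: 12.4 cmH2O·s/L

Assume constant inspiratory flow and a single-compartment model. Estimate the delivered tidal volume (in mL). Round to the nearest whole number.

Equation of motion (constant flow): PIP = Vt/C + R·V̇ + PEEP.
Vt/C = PIP − R·V̇ − PEEP = 32.1 − 9.093 − 11 = 12.007 cmH2O.
Vt = C × 12.007 = 40.8 × 12.007 = 489.89 mL.

490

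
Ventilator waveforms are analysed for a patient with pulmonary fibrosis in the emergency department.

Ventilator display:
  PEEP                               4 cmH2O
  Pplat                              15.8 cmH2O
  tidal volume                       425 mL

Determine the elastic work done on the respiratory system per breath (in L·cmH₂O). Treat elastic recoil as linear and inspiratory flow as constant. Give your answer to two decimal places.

Elastic work ≈ ½ × (Pplat − PEEP) × Vt = 0.5 × (15.8 − 4) × 0.425 L = 0.5 × 11.8 × 0.425 = 2.508 L·cmH2O.

2.51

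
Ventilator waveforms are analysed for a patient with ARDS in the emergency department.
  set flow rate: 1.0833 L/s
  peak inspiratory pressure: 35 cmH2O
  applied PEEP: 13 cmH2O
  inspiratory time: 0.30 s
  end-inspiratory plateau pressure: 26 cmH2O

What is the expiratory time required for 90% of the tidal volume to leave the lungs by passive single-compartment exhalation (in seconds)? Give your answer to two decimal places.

Vt = flow × Ti = 1.0833 L/s × 0.30 s × 1000 mL/L = 324.99 mL.
R = (PIP − Pplat)/V̇ = (35 − 26) / 1.0833 = 9.0/1.0833 = 8.308 cmH2O·s/L.
C = Vt/(Pplat − PEEP) = 324.99 / (26 − 13) = 324.99/13.0 = 24.999 mL/cmH2O.
τ = R × C = 8.308 × 0.025 L/cmH2O = 0.2077 s.
t = −τ·ln(1 − 0.90) = −0.2077·ln(0.1) = 0.4782 s.

0.48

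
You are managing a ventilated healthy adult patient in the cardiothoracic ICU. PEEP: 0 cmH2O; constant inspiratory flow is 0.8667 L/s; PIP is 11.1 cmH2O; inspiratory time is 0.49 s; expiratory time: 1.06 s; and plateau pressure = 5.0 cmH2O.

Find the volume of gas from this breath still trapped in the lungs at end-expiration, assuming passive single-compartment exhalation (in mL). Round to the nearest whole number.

72

Vt = flow × Ti = 0.8667 L/s × 0.49 s × 1000 mL/L = 424.68 mL.
R = (PIP − Pplat)/V̇ = (11.1 − 5.0) / 0.8667 = 6.1/0.8667 = 7.038 cmH2O·s/L.
C = Vt/(Pplat − PEEP) = 424.68 / (5.0 − 0) = 424.68/5.0 = 84.936 mL/cmH2O.
τ = R × C = 7.038 × 0.08494 L/cmH2O = 0.5978 s.
Fraction remaining = e^(−Te/τ) = e^(−1.06/0.5978) = 0.1698.
Trapped volume = 424.68 × 0.1698 = 72.111 mL.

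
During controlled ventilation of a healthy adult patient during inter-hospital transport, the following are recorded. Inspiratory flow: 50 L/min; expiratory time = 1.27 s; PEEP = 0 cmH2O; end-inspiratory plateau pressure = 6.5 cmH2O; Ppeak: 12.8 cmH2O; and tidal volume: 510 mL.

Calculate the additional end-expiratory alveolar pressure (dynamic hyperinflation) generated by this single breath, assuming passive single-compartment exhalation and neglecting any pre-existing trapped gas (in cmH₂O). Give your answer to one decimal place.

0.8

Flow: 50 L/min ÷ 60 = 0.8333 L/s.
R = (PIP − Pplat)/V̇ = (12.8 − 6.5) / 0.8333 = 6.3/0.8333 = 7.56 cmH2O·s/L.
C = Vt/(Pplat − PEEP) = 510.0 / (6.5 − 0) = 510.0/6.5 = 78.462 mL/cmH2O.
τ = R × C = 7.56 × 0.07846 L/cmH2O = 0.5932 s.
Fraction remaining = e^(−Te/τ) = e^(−1.27/0.5932) = 0.1175; trapped volume = 510.0 × 0.1175 = 59.925 mL.
Additional alveolar pressure from trapping ≈ V_trapped / C = 59.925 / 78.462 = 0.7637 cmH2O.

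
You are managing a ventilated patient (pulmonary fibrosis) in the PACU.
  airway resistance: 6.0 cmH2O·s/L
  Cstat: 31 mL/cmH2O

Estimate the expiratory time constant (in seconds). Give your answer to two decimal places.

τ = R × C = 6.0 × 31 mL/cmH2O = 6.0 × 0.031 L/cmH2O = 0.186 s.

0.19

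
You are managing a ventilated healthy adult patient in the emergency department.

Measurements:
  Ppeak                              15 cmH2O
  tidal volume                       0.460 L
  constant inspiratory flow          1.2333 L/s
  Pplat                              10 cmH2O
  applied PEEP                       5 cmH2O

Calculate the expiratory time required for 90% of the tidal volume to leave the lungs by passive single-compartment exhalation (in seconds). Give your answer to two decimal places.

0.86

R = (PIP − Pplat)/V̇ = (15 − 10) / 1.2333 = 5.0/1.2333 = 4.054 cmH2O·s/L.
C = Vt/(Pplat − PEEP) = 460.0 / (10 − 5) = 460.0/5.0 = 92.0 mL/cmH2O.
τ = R × C = 4.054 × 0.092 L/cmH2O = 0.373 s.
t = −τ·ln(1 − 0.90) = −0.373·ln(0.1) = 0.8589 s.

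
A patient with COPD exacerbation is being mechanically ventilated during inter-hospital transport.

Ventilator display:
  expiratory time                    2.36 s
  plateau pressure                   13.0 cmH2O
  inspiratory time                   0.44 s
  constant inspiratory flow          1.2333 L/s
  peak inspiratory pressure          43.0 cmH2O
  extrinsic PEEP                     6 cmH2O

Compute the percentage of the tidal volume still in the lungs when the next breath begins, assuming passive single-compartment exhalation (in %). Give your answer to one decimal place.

Vt = flow × Ti = 1.2333 L/s × 0.44 s × 1000 mL/L = 542.65 mL.
R = (PIP − Pplat)/V̇ = (43.0 − 13.0) / 1.2333 = 30.0/1.2333 = 24.325 cmH2O·s/L.
C = Vt/(Pplat − PEEP) = 542.65 / (13.0 − 6) = 542.65/7.0 = 77.521 mL/cmH2O.
τ = R × C = 24.325 × 0.07752 L/cmH2O = 1.886 s.
Fraction remaining at end-expiration = e^(−Te/τ) = e^(−2.36/1.886) = 0.2861 → 28.61%.

28.6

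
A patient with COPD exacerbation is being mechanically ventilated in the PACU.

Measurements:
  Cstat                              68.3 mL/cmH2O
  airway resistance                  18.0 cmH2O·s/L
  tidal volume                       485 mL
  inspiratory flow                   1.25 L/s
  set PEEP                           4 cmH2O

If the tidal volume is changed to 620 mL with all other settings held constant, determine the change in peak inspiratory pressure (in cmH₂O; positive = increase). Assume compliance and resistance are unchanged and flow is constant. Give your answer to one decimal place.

PIP = Vt/C + R·V̇ + PEEP (constant-flow equation of motion).
Only the elastic term changes: ΔPIP = ΔVt / C = (620 − 485) / 68.3 = 1.977 cmH2O.

2.0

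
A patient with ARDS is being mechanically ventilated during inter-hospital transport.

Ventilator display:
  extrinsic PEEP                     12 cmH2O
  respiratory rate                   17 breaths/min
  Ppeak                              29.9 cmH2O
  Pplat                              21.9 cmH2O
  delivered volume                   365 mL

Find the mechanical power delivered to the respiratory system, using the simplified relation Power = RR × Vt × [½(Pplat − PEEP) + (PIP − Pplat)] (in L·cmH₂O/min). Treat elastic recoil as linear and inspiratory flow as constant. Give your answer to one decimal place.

Per-breath work = Vt × [½(Pplat−PEEP) + (PIP−Pplat)] = 0.365 × [0.5×9.9 + 8.0] = 0.365 × 12.95 = 4.727 L·cmH2O.
Power = 17 × 4.727 = 80.359 L·cmH2O/min.

80.4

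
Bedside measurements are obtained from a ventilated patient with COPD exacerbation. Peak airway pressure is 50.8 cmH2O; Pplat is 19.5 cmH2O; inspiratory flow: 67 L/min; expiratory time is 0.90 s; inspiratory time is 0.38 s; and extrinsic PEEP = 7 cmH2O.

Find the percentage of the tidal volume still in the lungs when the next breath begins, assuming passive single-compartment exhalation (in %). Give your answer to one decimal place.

38.8

Flow: 67 L/min ÷ 60 = 1.1167 L/s.
Vt = flow × Ti = 1.1167 L/s × 0.38 s × 1000 mL/L = 424.35 mL.
R = (PIP − Pplat)/V̇ = (50.8 − 19.5) / 1.1167 = 31.3/1.1167 = 28.029 cmH2O·s/L.
C = Vt/(Pplat − PEEP) = 424.35 / (19.5 − 7) = 424.35/12.5 = 33.948 mL/cmH2O.
τ = R × C = 28.029 × 0.03395 L/cmH2O = 0.9516 s.
Fraction remaining at end-expiration = e^(−Te/τ) = e^(−0.90/0.9516) = 0.3884 → 38.84%.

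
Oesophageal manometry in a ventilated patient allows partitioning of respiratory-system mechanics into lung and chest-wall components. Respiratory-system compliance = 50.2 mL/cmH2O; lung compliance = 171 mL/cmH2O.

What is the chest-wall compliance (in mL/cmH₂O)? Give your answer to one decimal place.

1/Ccw = 1/Crs − 1/CL.
1/Ccw = 1/50.2 − 1/171 = 0.01407.
Ccw = 71.073 mL/cmH2O.

71.1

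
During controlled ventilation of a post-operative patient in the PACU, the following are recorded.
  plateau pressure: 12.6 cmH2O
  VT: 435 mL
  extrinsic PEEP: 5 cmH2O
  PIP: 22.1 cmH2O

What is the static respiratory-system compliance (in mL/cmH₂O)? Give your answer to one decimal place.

Cstat = Vt / (Pplat − PEEP) = 435 / (12.6 − 5) = 435 / 7.6 = 57.237 mL/cmH2O.

57.2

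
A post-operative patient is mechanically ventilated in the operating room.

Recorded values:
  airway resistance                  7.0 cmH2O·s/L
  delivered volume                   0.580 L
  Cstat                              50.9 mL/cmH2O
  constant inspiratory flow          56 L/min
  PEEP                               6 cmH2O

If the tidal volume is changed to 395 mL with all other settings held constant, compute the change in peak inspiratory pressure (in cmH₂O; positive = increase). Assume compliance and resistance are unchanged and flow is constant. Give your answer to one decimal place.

PIP = Vt/C + R·V̇ + PEEP (constant-flow equation of motion).
Only the elastic term changes: ΔPIP = ΔVt / C = (395 − 580) / 50.9 = -3.635 cmH2O.

-3.6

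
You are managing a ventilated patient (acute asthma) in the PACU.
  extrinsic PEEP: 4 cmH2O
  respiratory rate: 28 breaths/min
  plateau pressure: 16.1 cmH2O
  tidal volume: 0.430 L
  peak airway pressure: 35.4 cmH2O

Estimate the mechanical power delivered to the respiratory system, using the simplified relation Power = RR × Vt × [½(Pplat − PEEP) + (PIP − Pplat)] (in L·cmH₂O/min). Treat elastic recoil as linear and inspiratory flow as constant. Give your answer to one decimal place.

Per-breath work = Vt × [½(Pplat−PEEP) + (PIP−Pplat)] = 0.430 × [0.5×12.1 + 19.3] = 0.430 × 25.35 = 10.901 L·cmH2O.
Power = 28 × 10.901 = 305.23 L·cmH2O/min.

305.2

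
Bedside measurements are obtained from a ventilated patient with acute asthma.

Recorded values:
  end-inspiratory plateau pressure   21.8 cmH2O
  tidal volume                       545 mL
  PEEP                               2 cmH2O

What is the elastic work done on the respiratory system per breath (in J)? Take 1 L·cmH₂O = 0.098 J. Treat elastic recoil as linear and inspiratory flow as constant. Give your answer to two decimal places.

Elastic work ≈ ½ × (Pplat − PEEP) × Vt = 0.5 × (21.8 − 2) × 0.545 L = 0.5 × 19.8 × 0.545 = 5.396 L·cmH2O.
× 0.098 J/(L·cmH2O) → 0.5288 J.

0.53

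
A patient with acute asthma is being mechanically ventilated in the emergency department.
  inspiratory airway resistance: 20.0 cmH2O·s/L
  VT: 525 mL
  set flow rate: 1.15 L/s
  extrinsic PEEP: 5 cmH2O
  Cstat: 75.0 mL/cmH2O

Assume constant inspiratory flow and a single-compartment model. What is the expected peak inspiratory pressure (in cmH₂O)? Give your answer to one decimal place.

35.0

Equation of motion (constant flow): PIP = Vt/C + R·V̇ + PEEP.
PIP = 525/75.0 + 20.0×1.15 + 5 = 7.0 + 23.0 + 5 = 35.0 cmH2O.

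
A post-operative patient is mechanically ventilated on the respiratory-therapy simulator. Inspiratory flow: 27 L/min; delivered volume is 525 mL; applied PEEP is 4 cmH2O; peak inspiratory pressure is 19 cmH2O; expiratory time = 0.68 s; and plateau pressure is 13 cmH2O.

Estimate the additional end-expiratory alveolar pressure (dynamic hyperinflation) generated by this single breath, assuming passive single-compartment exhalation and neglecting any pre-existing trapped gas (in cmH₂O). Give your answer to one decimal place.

Flow: 27 L/min ÷ 60 = 0.45 L/s.
R = (PIP − Pplat)/V̇ = (19 − 13) / 0.45 = 6.0/0.45 = 13.333 cmH2O·s/L.
C = Vt/(Pplat − PEEP) = 525.0 / (13 − 4) = 525.0/9.0 = 58.333 mL/cmH2O.
τ = R × C = 13.333 × 0.05833 L/cmH2O = 0.7777 s.
Fraction remaining = e^(−Te/τ) = e^(−0.68/0.7777) = 0.4171; trapped volume = 525.0 × 0.4171 = 218.98 mL.
Additional alveolar pressure from trapping ≈ V_trapped / C = 218.98 / 58.333 = 3.754 cmH2O.

3.8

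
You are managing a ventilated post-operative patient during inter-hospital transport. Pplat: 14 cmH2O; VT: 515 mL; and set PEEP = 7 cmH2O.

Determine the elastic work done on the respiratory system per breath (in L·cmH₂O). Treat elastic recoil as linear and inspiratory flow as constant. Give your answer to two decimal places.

Elastic work ≈ ½ × (Pplat − PEEP) × Vt = 0.5 × (14 − 7) × 0.515 L = 0.5 × 7.0 × 0.515 = 1.803 L·cmH2O.

1.80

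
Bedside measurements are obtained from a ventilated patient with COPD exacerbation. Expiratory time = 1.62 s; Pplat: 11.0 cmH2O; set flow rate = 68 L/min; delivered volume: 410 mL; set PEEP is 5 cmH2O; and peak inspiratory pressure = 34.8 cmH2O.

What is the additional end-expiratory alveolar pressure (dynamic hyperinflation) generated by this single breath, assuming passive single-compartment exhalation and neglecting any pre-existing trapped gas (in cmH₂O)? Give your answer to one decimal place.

1.9

Flow: 68 L/min ÷ 60 = 1.1333 L/s.
R = (PIP − Pplat)/V̇ = (34.8 − 11.0) / 1.1333 = 23.8/1.1333 = 21.001 cmH2O·s/L.
C = Vt/(Pplat − PEEP) = 410.0 / (11.0 − 5) = 410.0/6.0 = 68.333 mL/cmH2O.
τ = R × C = 21.001 × 0.06833 L/cmH2O = 1.435 s.
Fraction remaining = e^(−Te/τ) = e^(−1.62/1.435) = 0.3234; trapped volume = 410.0 × 0.3234 = 132.59 mL.
Additional alveolar pressure from trapping ≈ V_trapped / C = 132.59 / 68.333 = 1.94 cmH2O.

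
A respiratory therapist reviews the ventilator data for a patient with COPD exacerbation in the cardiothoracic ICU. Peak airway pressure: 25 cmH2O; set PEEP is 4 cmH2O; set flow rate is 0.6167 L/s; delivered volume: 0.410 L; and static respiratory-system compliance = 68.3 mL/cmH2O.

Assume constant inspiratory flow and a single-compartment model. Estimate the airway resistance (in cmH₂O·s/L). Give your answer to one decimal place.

24.3

Equation of motion (constant flow): PIP = Vt/C + R·V̇ + PEEP.
R·V̇ = PIP − Vt/C − PEEP = 25 − 410/68.3 − 4 = 25 − 6.003 − 4 = 14.997 cmH2O.
R = 14.997 / 0.6167 = 24.318 cmH2O·s/L.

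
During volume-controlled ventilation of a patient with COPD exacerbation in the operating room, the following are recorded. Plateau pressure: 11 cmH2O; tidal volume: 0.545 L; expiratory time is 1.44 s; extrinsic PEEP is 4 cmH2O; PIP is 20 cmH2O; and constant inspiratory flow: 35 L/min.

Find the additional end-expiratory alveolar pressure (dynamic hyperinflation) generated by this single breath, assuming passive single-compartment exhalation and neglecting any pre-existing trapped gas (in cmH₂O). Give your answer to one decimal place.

Flow: 35 L/min ÷ 60 = 0.5833 L/s.
R = (PIP − Pplat)/V̇ = (20 − 11) / 0.5833 = 9.0/0.5833 = 15.429 cmH2O·s/L.
C = Vt/(Pplat − PEEP) = 545.0 / (11 − 4) = 545.0/7.0 = 77.857 mL/cmH2O.
τ = R × C = 15.429 × 0.07786 L/cmH2O = 1.201 s.
Fraction remaining = e^(−Te/τ) = e^(−1.44/1.201) = 0.3015; trapped volume = 545.0 × 0.3015 = 164.32 mL.
Additional alveolar pressure from trapping ≈ V_trapped / C = 164.32 / 77.857 = 2.111 cmH2O.

2.1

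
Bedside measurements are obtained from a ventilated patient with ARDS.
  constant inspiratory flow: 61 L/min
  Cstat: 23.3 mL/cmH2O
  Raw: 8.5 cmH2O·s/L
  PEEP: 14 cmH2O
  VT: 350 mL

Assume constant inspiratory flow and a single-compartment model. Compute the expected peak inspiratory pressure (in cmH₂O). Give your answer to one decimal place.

Flow: 61 L/min ÷ 60 = 1.0167 L/s.
Equation of motion (constant flow): PIP = Vt/C + R·V̇ + PEEP.
PIP = 350/23.3 + 8.5×1.0167 + 14 = 15.021 + 8.642 + 14 = 37.663 cmH2O.

37.7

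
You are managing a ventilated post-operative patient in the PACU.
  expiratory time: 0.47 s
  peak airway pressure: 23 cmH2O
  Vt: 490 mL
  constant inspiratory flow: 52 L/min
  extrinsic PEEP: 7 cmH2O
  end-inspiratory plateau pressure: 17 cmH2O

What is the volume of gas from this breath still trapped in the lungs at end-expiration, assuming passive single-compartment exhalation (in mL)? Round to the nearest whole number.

123

Flow: 52 L/min ÷ 60 = 0.8667 L/s.
R = (PIP − Pplat)/V̇ = (23 − 17) / 0.8667 = 6.0/0.8667 = 6.923 cmH2O·s/L.
C = Vt/(Pplat − PEEP) = 490.0 / (17 − 7) = 490.0/10.0 = 49.0 mL/cmH2O.
τ = R × C = 6.923 × 0.049 L/cmH2O = 0.3392 s.
Fraction remaining = e^(−Te/τ) = e^(−0.47/0.3392) = 0.2502.
Trapped volume = 490.0 × 0.2502 = 122.6 mL.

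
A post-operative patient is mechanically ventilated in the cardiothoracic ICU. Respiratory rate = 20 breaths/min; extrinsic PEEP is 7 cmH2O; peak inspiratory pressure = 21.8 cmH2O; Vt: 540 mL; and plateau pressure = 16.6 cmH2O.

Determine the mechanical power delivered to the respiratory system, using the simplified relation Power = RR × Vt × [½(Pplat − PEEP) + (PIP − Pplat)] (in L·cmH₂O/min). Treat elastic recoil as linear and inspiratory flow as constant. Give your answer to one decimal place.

Per-breath work = Vt × [½(Pplat−PEEP) + (PIP−Pplat)] = 0.540 × [0.5×9.6 + 5.2] = 0.540 × 10.0 = 5.4 L·cmH2O.
Power = 20 × 5.4 = 108.0 L·cmH2O/min.

108.0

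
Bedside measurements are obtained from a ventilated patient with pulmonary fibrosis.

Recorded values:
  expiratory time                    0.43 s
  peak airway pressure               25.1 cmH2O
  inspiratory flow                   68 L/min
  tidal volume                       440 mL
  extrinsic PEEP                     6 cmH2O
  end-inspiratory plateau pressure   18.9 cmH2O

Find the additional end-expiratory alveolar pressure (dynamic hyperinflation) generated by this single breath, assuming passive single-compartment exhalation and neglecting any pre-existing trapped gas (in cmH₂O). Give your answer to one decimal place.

1.3

Flow: 68 L/min ÷ 60 = 1.1333 L/s.
R = (PIP − Pplat)/V̇ = (25.1 − 18.9) / 1.1333 = 6.2/1.1333 = 5.471 cmH2O·s/L.
C = Vt/(Pplat − PEEP) = 440.0 / (18.9 − 6) = 440.0/12.9 = 34.109 mL/cmH2O.
τ = R × C = 5.471 × 0.03411 L/cmH2O = 0.1866 s.
Fraction remaining = e^(−Te/τ) = e^(−0.43/0.1866) = 0.09982; trapped volume = 440.0 × 0.09982 = 43.921 mL.
Additional alveolar pressure from trapping ≈ V_trapped / C = 43.921 / 34.109 = 1.288 cmH2O.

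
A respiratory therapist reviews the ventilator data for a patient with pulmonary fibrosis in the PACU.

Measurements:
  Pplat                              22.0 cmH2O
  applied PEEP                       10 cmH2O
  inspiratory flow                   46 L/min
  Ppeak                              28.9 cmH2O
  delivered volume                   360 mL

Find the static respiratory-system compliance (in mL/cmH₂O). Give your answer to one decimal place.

30.0

Cstat = Vt / (Pplat − PEEP) = 360 / (22.0 − 10) = 360 / 12.0 = 30.0 mL/cmH2O.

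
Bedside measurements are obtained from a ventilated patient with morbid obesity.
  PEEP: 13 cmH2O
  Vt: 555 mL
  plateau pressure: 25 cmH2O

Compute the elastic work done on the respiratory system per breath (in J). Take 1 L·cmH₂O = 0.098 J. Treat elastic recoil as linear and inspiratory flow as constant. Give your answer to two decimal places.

Elastic work ≈ ½ × (Pplat − PEEP) × Vt = 0.5 × (25 − 13) × 0.555 L = 0.5 × 12.0 × 0.555 = 3.33 L·cmH2O.
× 0.098 J/(L·cmH2O) → 0.3263 J.

0.33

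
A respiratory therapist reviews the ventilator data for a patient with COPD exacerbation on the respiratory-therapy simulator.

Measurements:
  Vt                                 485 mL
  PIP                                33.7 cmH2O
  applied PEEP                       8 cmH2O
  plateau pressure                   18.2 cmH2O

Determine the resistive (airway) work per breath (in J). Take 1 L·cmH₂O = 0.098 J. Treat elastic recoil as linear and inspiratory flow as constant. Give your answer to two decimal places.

With constant inspiratory flow the resistive pressure is constant at PIP − Pplat = 33.7 − 18.2 = 15.5 cmH2O, so resistive work = 15.5 × 0.485 = 7.518 L·cmH2O.
× 0.098 J/(L·cmH2O) → 0.7368 J.

0.74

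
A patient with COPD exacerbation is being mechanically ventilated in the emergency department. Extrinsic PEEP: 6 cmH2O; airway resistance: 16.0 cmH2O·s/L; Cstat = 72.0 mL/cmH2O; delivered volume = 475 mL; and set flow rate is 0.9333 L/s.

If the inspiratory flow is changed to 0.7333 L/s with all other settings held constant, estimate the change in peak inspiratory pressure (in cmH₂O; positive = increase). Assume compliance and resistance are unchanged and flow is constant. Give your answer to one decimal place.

PIP = Vt/C + R·V̇ + PEEP (constant-flow equation of motion).
Only the resistive term changes: ΔPIP = R × ΔV̇ = 16.0 × (0.7333 − 0.9333) = 16.0 × -0.2 = -3.2 cmH2O.

-3.2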